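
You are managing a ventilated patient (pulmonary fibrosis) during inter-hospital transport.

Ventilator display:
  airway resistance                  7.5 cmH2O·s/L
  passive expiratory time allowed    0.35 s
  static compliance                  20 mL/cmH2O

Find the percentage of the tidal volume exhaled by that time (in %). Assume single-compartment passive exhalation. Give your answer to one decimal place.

τ = R × C = 7.5 × 20 mL/cmH2O = 7.5 × 0.020 L/cmH2O = 0.15 s.
Passive exhalation: V(t)/V₀ = e^(−t/τ) = e^(−0.35/0.15) = 0.09697.
Fraction exhaled = 1 − 0.09697 = 0.903 → 90.3%.

90.3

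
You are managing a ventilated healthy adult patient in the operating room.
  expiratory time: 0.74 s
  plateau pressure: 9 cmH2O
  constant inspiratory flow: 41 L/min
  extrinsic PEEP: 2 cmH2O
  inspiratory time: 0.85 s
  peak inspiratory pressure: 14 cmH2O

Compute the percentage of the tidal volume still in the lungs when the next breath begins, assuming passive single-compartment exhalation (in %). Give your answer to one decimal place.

29.6

Flow: 41 L/min ÷ 60 = 0.6833 L/s.
Vt = flow × Ti = 0.6833 L/s × 0.85 s × 1000 mL/L = 580.81 mL.
R = (PIP − Pplat)/V̇ = (14 − 9) / 0.6833 = 5.0/0.6833 = 7.317 cmH2O·s/L.
C = Vt/(Pplat − PEEP) = 580.81 / (9 − 2) = 580.81/7.0 = 82.973 mL/cmH2O.
τ = R × C = 7.317 × 0.08297 L/cmH2O = 0.6071 s.
Fraction remaining at end-expiration = e^(−Te/τ) = e^(−0.74/0.6071) = 0.2956 → 29.56%.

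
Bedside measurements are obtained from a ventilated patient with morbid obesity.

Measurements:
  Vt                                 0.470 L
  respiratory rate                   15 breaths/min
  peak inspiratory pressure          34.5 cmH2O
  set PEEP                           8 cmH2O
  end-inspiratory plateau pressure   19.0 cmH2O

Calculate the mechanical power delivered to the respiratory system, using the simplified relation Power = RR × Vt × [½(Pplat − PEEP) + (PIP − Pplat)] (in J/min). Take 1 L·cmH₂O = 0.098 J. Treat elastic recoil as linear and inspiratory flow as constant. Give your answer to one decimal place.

14.5

Per-breath work = Vt × [½(Pplat−PEEP) + (PIP−Pplat)] = 0.470 × [0.5×11.0 + 15.5] = 0.470 × 21.0 = 9.87 L·cmH2O.
Power = 15 × 9.87 = 148.05 L·cmH2O/min.
× 0.098 J/(L·cmH2O) → 14.509 J/min.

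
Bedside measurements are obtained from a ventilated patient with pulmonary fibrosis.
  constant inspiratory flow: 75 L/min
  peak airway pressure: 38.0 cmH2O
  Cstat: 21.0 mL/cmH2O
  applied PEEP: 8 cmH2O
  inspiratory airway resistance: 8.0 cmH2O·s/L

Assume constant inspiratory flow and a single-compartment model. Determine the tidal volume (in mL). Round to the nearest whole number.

420

Flow: 75 L/min ÷ 60 = 1.25 L/s.
Equation of motion (constant flow): PIP = Vt/C + R·V̇ + PEEP.
Vt/C = PIP − R·V̇ − PEEP = 38.0 − 10.0 − 8 = 20.0 cmH2O.
Vt = C × 20.0 = 21.0 × 20.0 = 420.0 mL.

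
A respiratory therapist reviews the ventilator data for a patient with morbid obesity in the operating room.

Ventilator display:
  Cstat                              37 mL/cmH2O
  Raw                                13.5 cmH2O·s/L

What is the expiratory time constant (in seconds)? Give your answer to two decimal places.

0.50

τ = R × C = 13.5 × 37 mL/cmH2O = 13.5 × 0.037 L/cmH2O = 0.4995 s.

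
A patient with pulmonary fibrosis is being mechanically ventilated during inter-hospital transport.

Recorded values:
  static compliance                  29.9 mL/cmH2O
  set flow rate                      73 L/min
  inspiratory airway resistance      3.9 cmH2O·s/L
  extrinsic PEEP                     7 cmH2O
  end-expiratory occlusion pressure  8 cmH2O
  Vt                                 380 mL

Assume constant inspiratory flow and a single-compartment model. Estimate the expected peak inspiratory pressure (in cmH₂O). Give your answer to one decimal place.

25.5

Flow: 73 L/min ÷ 60 = 1.2167 L/s.
Total PEEP = 8 cmH2O (set 7 + intrinsic 1); this is the baseline alveolar pressure.
Equation of motion (constant flow): PIP = Vt/C + R·V̇ + PEEP.
PIP = 380/29.9 + 3.9×1.2167 + 8 = 12.709 + 4.745 + 8 = 25.454 cmH2O.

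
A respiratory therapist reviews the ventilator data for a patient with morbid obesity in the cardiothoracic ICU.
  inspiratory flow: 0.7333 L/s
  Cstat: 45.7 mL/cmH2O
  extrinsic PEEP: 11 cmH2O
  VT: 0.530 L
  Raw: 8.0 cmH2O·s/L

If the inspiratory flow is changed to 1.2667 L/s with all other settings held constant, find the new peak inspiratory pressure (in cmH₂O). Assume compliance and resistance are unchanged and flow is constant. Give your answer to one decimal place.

PIP = Vt/C + R·V̇ + PEEP (constant-flow equation of motion).
Only the resistive term changes: ΔPIP = R × ΔV̇ = 8.0 × (1.2667 − 0.7333) = 8.0 × 0.5334 = 4.267 cmH2O.
Original PIP = 530/45.7 + 8.0×0.7333 + 11 = 28.464 cmH2O; new PIP = 28.464 + (4.267) = 32.731 cmH2O.

32.7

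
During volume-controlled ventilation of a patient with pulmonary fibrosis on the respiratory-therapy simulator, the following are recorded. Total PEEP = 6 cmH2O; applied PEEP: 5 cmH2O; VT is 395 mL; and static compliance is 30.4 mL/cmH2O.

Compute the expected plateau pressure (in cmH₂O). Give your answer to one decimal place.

19.0

End-expiratory occlusion gives total PEEP = 6 cmH2O (intrinsic PEEP = 6 − 5 = 1). Use total PEEP for the elastic gradient.
Pplat = PEEPtotal + Vt / Cstat = 6 + 395 / 30.4 = 6 + 12.993 = 18.993 cmH2O.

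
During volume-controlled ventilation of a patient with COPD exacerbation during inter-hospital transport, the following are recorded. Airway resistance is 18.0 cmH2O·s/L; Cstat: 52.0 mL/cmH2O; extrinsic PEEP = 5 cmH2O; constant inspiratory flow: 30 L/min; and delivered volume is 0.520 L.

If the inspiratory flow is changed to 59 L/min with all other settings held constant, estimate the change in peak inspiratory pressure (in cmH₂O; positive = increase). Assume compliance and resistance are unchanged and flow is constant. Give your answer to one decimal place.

Flow: 30 L/min ÷ 60 = 0.5 L/s.
New flow: 59 L/min ÷ 60 = 0.9833 L/s.
PIP = Vt/C + R·V̇ + PEEP (constant-flow equation of motion).
Only the resistive term changes: ΔPIP = R × ΔV̇ = 18.0 × (0.9833 − 0.5) = 18.0 × 0.4833 = 8.699 cmH2O.

8.7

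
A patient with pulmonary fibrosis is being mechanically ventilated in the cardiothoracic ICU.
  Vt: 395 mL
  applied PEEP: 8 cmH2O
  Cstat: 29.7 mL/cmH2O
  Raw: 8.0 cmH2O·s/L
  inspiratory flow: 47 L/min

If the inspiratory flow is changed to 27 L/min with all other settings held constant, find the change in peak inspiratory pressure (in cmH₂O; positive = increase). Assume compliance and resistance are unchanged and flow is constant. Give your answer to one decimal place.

Flow: 47 L/min ÷ 60 = 0.7833 L/s.
New flow: 27 L/min ÷ 60 = 0.45 L/s.
PIP = Vt/C + R·V̇ + PEEP (constant-flow equation of motion).
Only the resistive term changes: ΔPIP = R × ΔV̇ = 8.0 × (0.45 − 0.7833) = 8.0 × -0.3333 = -2.666 cmH2O.

-2.7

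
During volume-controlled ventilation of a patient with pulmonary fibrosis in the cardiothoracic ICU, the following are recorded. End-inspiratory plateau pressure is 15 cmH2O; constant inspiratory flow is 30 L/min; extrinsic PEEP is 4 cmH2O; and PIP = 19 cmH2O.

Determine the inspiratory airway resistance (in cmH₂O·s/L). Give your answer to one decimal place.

Flow: 30 L/min ÷ 60 = 0.5 L/s.
Raw = (PIP − Pplat) / flow = (19 − 15) / 0.5 = 4.0 / 0.5 = 8.0 cmH2O·s/L.

8.0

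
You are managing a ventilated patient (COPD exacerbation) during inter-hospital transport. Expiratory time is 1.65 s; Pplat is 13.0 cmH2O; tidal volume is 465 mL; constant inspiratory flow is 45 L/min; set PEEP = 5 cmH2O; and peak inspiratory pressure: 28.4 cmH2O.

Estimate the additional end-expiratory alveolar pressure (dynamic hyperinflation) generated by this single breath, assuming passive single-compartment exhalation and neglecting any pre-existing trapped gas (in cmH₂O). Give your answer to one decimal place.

Flow: 45 L/min ÷ 60 = 0.75 L/s.
R = (PIP − Pplat)/V̇ = (28.4 − 13.0) / 0.75 = 15.4/0.75 = 20.533 cmH2O·s/L.
C = Vt/(Pplat − PEEP) = 465.0 / (13.0 − 5) = 465.0/8.0 = 58.125 mL/cmH2O.
τ = R × C = 20.533 × 0.05813 L/cmH2O = 1.194 s.
Fraction remaining = e^(−Te/τ) = e^(−1.65/1.194) = 0.2511; trapped volume = 465.0 × 0.2511 = 116.76 mL.
Additional alveolar pressure from trapping ≈ V_trapped / C = 116.76 / 58.125 = 2.009 cmH2O.

2.0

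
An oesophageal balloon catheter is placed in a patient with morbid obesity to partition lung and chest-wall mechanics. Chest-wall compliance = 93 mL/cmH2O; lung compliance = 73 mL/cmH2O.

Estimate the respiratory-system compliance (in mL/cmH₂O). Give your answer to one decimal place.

40.9

Lung and chest wall are elastances in series: 1/Crs = 1/CL + 1/Ccw.
1/Crs = 1/73 + 1/93 = 0.02445.
Crs = 40.9 mL/cmH2O.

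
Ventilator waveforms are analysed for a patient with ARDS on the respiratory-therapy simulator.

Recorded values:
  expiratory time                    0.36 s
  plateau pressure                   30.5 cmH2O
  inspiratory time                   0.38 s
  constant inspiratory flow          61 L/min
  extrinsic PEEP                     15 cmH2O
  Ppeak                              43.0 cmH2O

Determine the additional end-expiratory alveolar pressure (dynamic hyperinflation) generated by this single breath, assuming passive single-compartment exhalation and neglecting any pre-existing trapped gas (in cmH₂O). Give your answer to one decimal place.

4.8

Flow: 61 L/min ÷ 60 = 1.0167 L/s.
Vt = flow × Ti = 1.0167 L/s × 0.38 s × 1000 mL/L = 386.35 mL.
R = (PIP − Pplat)/V̇ = (43.0 − 30.5) / 1.0167 = 12.5/1.0167 = 12.295 cmH2O·s/L.
C = Vt/(Pplat − PEEP) = 386.35 / (30.5 − 15) = 386.35/15.5 = 24.926 mL/cmH2O.
τ = R × C = 12.295 × 0.02493 L/cmH2O = 0.3065 s.
Fraction remaining = e^(−Te/τ) = e^(−0.36/0.3065) = 0.309; trapped volume = 386.35 × 0.309 = 119.38 mL.
Additional alveolar pressure from trapping ≈ V_trapped / C = 119.38 / 24.926 = 4.789 cmH2O.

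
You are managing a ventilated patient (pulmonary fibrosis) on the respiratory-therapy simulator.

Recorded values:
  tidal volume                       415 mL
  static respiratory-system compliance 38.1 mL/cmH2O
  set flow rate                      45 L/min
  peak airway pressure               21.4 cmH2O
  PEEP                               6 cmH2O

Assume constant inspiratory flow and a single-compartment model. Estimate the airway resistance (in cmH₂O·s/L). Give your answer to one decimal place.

6.0

Flow: 45 L/min ÷ 60 = 0.75 L/s.
Equation of motion (constant flow): PIP = Vt/C + R·V̇ + PEEP.
R·V̇ = PIP − Vt/C − PEEP = 21.4 − 415/38.1 − 6 = 21.4 − 10.892 − 6 = 4.508 cmH2O.
R = 4.508 / 0.75 = 6.011 cmH2O·s/L.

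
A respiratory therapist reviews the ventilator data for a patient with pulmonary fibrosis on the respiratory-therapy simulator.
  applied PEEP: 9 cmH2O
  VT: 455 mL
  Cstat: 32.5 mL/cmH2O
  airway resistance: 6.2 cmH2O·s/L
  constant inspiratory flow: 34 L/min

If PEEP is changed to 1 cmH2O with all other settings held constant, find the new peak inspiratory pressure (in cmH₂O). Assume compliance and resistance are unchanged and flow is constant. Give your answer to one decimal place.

Flow: 34 L/min ÷ 60 = 0.5667 L/s.
PIP = Vt/C + R·V̇ + PEEP (constant-flow equation of motion).
Only the baseline term changes: ΔPIP = ΔPEEP = 1 − 9 = -8.0 cmH2O.
Original PIP = 455/32.5 + 6.2×0.5667 + 9 = 26.514 cmH2O; new PIP = 26.514 + (-8.0) = 18.514 cmH2O.

18.5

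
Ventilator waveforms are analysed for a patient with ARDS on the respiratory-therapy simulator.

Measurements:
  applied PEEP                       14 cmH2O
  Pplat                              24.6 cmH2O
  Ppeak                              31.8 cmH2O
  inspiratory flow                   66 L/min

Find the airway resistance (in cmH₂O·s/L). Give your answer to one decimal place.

6.5

Flow: 66 L/min ÷ 60 = 1.1 L/s.
Raw = (PIP − Pplat) / flow = (31.8 − 24.6) / 1.1 = 7.2 / 1.1 = 6.545 cmH2O·s/L.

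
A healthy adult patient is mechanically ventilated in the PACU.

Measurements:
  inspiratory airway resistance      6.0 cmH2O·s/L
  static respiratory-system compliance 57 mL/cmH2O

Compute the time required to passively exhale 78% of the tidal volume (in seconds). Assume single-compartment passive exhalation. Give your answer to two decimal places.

0.52

τ = R × C = 6.0 × 57 mL/cmH2O = 6.0 × 0.057 L/cmH2O = 0.342 s.
Exhaled fraction f = 1 − e^(−t/τ) → t = −τ·ln(1 − f) = −0.342·ln(0.22) = 0.5178 s.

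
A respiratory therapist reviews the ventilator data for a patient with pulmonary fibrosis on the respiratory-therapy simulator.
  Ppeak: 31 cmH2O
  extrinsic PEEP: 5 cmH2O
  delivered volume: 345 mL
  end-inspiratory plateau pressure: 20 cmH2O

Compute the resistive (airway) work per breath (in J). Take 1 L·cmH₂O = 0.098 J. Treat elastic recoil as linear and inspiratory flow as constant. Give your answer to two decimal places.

With constant inspiratory flow the resistive pressure is constant at PIP − Pplat = 31 − 20 = 11.0 cmH2O, so resistive work = 11.0 × 0.345 = 3.795 L·cmH2O.
× 0.098 J/(L·cmH2O) → 0.3719 J.

0.37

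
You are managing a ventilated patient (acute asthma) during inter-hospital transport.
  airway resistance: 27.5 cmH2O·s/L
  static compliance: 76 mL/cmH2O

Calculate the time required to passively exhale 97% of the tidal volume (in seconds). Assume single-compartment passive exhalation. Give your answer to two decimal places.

τ = R × C = 27.5 × 76 mL/cmH2O = 27.5 × 0.076 L/cmH2O = 2.09 s.
Exhaled fraction f = 1 − e^(−t/τ) → t = −τ·ln(1 − f) = −2.09·ln(0.03) = 7.329 s.

7.33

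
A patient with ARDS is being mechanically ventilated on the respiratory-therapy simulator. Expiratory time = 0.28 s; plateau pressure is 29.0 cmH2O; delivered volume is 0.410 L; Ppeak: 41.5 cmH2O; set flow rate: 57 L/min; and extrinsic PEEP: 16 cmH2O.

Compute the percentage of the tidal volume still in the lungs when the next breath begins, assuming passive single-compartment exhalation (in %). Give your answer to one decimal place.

50.9

Flow: 57 L/min ÷ 60 = 0.95 L/s.
R = (PIP − Pplat)/V̇ = (41.5 − 29.0) / 0.95 = 12.5/0.95 = 13.158 cmH2O·s/L.
C = Vt/(Pplat − PEEP) = 410.0 / (29.0 − 16) = 410.0/13.0 = 31.538 mL/cmH2O.
τ = R × C = 13.158 × 0.03154 L/cmH2O = 0.415 s.
Fraction remaining at end-expiration = e^(−Te/τ) = e^(−0.28/0.415) = 0.5093 → 50.93%.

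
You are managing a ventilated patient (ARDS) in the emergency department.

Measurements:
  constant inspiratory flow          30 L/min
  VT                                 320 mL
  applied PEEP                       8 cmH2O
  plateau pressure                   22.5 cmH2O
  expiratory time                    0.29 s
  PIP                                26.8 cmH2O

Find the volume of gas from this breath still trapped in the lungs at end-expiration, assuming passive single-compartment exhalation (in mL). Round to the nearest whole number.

Flow: 30 L/min ÷ 60 = 0.5 L/s.
R = (PIP − Pplat)/V̇ = (26.8 − 22.5) / 0.5 = 4.3/0.5 = 8.6 cmH2O·s/L.
C = Vt/(Pplat − PEEP) = 320.0 / (22.5 − 8) = 320.0/14.5 = 22.069 mL/cmH2O.
τ = R × C = 8.6 × 0.02207 L/cmH2O = 0.1898 s.
Fraction remaining = e^(−Te/τ) = e^(−0.29/0.1898) = 0.217.
Trapped volume = 320.0 × 0.217 = 69.44 mL.

69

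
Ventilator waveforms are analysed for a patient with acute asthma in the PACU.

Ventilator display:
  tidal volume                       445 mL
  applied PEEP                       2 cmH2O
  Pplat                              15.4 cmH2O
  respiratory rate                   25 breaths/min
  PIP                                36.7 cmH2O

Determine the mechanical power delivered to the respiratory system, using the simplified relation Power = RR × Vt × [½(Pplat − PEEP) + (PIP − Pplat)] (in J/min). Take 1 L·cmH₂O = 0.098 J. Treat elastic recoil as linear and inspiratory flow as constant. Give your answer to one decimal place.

Per-breath work = Vt × [½(Pplat−PEEP) + (PIP−Pplat)] = 0.445 × [0.5×13.4 + 21.3] = 0.445 × 28.0 = 12.46 L·cmH2O.
Power = 25 × 12.46 = 311.5 L·cmH2O/min.
× 0.098 J/(L·cmH2O) → 30.527 J/min.

30.5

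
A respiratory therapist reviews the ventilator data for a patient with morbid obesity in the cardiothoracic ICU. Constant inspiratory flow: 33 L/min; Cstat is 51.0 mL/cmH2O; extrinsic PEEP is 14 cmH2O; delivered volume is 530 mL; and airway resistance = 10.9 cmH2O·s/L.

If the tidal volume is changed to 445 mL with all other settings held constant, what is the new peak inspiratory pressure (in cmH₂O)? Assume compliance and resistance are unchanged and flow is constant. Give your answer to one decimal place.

28.7

Flow: 33 L/min ÷ 60 = 0.55 L/s.
PIP = Vt/C + R·V̇ + PEEP (constant-flow equation of motion).
Only the elastic term changes: ΔPIP = ΔVt / C = (445 − 530) / 51.0 = -1.667 cmH2O.
Original PIP = 530/51.0 + 10.9×0.55 + 14 = 30.387 cmH2O; new PIP = 30.387 + (-1.667) = 28.72 cmH2O.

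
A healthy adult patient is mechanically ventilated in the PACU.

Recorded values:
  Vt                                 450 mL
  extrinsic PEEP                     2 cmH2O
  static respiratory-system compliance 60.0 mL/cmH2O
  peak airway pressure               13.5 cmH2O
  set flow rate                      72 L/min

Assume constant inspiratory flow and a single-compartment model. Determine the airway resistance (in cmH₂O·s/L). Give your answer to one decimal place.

Flow: 72 L/min ÷ 60 = 1.2 L/s.
Equation of motion (constant flow): PIP = Vt/C + R·V̇ + PEEP.
R·V̇ = PIP − Vt/C − PEEP = 13.5 − 450/60.0 − 2 = 13.5 − 7.5 − 2 = 4.0 cmH2O.
R = 4.0 / 1.2 = 3.333 cmH2O·s/L.

3.3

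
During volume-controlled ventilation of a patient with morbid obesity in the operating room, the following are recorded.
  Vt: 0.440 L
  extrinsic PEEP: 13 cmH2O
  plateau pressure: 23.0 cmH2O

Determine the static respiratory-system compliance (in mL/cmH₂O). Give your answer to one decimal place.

44.0

Cstat = Vt / (Pplat − PEEP) = 440 / (23.0 − 13) = 440 / 10.0 = 44.0 mL/cmH2O.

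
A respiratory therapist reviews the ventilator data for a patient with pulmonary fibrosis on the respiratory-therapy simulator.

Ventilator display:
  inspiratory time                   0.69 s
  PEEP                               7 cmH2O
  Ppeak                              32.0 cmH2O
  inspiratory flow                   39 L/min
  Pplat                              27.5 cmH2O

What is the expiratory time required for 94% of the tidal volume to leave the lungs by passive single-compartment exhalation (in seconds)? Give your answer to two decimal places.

Flow: 39 L/min ÷ 60 = 0.65 L/s.
Vt = flow × Ti = 0.65 L/s × 0.69 s × 1000 mL/L = 448.5 mL.
R = (PIP − Pplat)/V̇ = (32.0 − 27.5) / 0.65 = 4.5/0.65 = 6.923 cmH2O·s/L.
C = Vt/(Pplat − PEEP) = 448.5 / (27.5 − 7) = 448.5/20.5 = 21.878 mL/cmH2O.
τ = R × C = 6.923 × 0.02188 L/cmH2O = 0.1515 s.
t = −τ·ln(1 − 0.94) = −0.1515·ln(0.06) = 0.4262 s.

0.43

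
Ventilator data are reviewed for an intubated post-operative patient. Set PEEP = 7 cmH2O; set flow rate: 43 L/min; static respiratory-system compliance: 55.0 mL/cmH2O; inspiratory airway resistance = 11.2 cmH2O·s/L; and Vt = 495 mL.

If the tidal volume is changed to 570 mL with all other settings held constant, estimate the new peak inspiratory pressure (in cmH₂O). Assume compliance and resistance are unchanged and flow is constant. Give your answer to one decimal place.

Flow: 43 L/min ÷ 60 = 0.7167 L/s.
PIP = Vt/C + R·V̇ + PEEP (constant-flow equation of motion).
Only the elastic term changes: ΔPIP = ΔVt / C = (570 − 495) / 55.0 = 1.364 cmH2O.
Original PIP = 495/55.0 + 11.2×0.7167 + 7 = 24.027 cmH2O; new PIP = 24.027 + (1.364) = 25.391 cmH2O.

25.4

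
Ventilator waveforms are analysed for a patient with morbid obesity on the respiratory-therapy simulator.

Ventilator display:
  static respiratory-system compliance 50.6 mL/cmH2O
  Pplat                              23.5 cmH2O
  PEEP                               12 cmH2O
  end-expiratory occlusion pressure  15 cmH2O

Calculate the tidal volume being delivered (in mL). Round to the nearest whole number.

430

End-expiratory occlusion gives total PEEP = 15 cmH2O (intrinsic PEEP = 15 − 12 = 3). Use total PEEP for the elastic gradient.
Vt = Cstat × (Pplat − PEEPtotal) = 50.6 × (23.5 − 15) = 50.6 × 8.5 = 430.1 mL.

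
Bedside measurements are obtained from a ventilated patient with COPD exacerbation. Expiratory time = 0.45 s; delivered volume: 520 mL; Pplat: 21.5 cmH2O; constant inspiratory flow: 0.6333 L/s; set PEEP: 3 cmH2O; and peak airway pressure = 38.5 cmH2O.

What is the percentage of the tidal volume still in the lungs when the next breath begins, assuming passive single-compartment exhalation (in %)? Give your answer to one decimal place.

R = (PIP − Pplat)/V̇ = (38.5 − 21.5) / 0.6333 = 17.0/0.6333 = 26.844 cmH2O·s/L.
C = Vt/(Pplat − PEEP) = 520.0 / (21.5 − 3) = 520.0/18.5 = 28.108 mL/cmH2O.
τ = R × C = 26.844 × 0.02811 L/cmH2O = 0.7546 s.
Fraction remaining at end-expiration = e^(−Te/τ) = e^(−0.45/0.7546) = 0.5508 → 55.08%.

55.1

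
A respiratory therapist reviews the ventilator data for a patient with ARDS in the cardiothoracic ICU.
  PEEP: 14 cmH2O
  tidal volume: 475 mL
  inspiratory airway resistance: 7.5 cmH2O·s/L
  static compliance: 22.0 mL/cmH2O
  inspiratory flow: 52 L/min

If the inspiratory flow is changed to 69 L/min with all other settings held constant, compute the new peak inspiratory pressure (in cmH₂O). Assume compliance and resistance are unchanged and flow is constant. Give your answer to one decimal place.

Flow: 52 L/min ÷ 60 = 0.8667 L/s.
New flow: 69 L/min ÷ 60 = 1.15 L/s.
PIP = Vt/C + R·V̇ + PEEP (constant-flow equation of motion).
Only the resistive term changes: ΔPIP = R × ΔV̇ = 7.5 × (1.15 − 0.8667) = 7.5 × 0.2833 = 2.125 cmH2O.
Original PIP = 475/22.0 + 7.5×0.8667 + 14 = 42.091 cmH2O; new PIP = 42.091 + (2.125) = 44.216 cmH2O.

44.2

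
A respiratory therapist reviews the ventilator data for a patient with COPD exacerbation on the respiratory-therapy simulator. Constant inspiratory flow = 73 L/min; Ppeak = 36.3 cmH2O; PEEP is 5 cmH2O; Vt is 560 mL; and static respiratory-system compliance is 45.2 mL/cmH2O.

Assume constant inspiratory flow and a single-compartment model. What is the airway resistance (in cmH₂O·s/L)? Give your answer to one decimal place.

15.5

Flow: 73 L/min ÷ 60 = 1.2167 L/s.
Equation of motion (constant flow): PIP = Vt/C + R·V̇ + PEEP.
R·V̇ = PIP − Vt/C − PEEP = 36.3 − 560/45.2 − 5 = 36.3 − 12.389 − 5 = 18.911 cmH2O.
R = 18.911 / 1.2167 = 15.543 cmH2O·s/L.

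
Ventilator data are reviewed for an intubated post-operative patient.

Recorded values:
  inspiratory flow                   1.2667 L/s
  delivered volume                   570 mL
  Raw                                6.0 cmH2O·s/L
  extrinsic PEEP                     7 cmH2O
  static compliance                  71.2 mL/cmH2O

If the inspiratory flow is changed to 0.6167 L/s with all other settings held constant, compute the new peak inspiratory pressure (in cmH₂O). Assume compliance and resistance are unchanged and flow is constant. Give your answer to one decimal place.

PIP = Vt/C + R·V̇ + PEEP (constant-flow equation of motion).
Only the resistive term changes: ΔPIP = R × ΔV̇ = 6.0 × (0.6167 − 1.2667) = 6.0 × -0.65 = -3.9 cmH2O.
Original PIP = 570/71.2 + 6.0×1.2667 + 7 = 22.606 cmH2O; new PIP = 22.606 + (-3.9) = 18.706 cmH2O.

18.7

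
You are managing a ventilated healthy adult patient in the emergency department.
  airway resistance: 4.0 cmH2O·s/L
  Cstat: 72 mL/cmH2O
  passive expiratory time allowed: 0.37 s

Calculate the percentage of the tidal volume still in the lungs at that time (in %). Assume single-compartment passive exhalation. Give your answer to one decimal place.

27.7

τ = R × C = 4.0 × 72 mL/cmH2O = 4.0 × 0.072 L/cmH2O = 0.288 s.
Passive exhalation: V(t)/V₀ = e^(−t/τ) = e^(−0.37/0.288) = 0.2767.
Fraction remaining = 0.2767 → 27.67%.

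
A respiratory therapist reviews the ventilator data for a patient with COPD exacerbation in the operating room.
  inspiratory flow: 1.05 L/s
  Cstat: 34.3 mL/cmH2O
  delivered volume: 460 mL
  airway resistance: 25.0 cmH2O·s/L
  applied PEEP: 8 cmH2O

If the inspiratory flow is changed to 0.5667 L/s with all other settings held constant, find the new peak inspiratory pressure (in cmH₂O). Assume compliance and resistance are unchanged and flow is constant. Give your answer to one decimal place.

PIP = Vt/C + R·V̇ + PEEP (constant-flow equation of motion).
Only the resistive term changes: ΔPIP = R × ΔV̇ = 25.0 × (0.5667 − 1.05) = 25.0 × -0.4833 = -12.083 cmH2O.
Original PIP = 460/34.3 + 25.0×1.05 + 8 = 47.661 cmH2O; new PIP = 47.661 + (-12.083) = 35.578 cmH2O.

35.6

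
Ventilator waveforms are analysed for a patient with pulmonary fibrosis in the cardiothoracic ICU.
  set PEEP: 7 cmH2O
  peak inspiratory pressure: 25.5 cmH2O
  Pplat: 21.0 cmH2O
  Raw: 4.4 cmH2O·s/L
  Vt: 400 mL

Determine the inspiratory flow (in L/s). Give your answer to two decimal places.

1.02

flow = (PIP − Pplat) / Raw = 4.5 / 4.4 = 1.023 L/s.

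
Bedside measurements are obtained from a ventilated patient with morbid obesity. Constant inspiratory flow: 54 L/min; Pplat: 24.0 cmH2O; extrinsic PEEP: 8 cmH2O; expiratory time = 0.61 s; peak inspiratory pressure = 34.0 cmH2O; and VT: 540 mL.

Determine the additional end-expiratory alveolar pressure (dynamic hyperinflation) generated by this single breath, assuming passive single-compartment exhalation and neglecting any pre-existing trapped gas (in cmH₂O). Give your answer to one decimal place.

3.1

Flow: 54 L/min ÷ 60 = 0.9 L/s.
R = (PIP − Pplat)/V̇ = (34.0 − 24.0) / 0.9 = 10.0/0.9 = 11.111 cmH2O·s/L.
C = Vt/(Pplat − PEEP) = 540.0 / (24.0 − 8) = 540.0/16.0 = 33.75 mL/cmH2O.
τ = R × C = 11.111 × 0.03375 L/cmH2O = 0.375 s.
Fraction remaining = e^(−Te/τ) = e^(−0.61/0.375) = 0.1966; trapped volume = 540.0 × 0.1966 = 106.16 mL.
Additional alveolar pressure from trapping ≈ V_trapped / C = 106.16 / 33.75 = 3.145 cmH2O.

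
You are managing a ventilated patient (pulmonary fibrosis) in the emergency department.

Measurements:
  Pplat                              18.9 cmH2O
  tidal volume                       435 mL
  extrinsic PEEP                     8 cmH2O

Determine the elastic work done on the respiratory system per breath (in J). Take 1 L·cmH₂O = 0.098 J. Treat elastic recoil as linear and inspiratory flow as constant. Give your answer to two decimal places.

Elastic work ≈ ½ × (Pplat − PEEP) × Vt = 0.5 × (18.9 − 8) × 0.435 L = 0.5 × 10.9 × 0.435 = 2.371 L·cmH2O.
× 0.098 J/(L·cmH2O) → 0.2324 J.

0.23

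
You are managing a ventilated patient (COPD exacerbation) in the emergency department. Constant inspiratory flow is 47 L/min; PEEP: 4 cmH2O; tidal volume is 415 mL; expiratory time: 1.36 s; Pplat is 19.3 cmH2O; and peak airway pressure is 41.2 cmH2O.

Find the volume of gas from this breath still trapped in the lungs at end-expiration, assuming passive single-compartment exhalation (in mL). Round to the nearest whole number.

Flow: 47 L/min ÷ 60 = 0.7833 L/s.
R = (PIP − Pplat)/V̇ = (41.2 − 19.3) / 0.7833 = 21.9/0.7833 = 27.959 cmH2O·s/L.
C = Vt/(Pplat − PEEP) = 415.0 / (19.3 − 4) = 415.0/15.3 = 27.124 mL/cmH2O.
τ = R × C = 27.959 × 0.02712 L/cmH2O = 0.7582 s.
Fraction remaining = e^(−Te/τ) = e^(−1.36/0.7582) = 0.1663.
Trapped volume = 415.0 × 0.1663 = 69.015 mL.

69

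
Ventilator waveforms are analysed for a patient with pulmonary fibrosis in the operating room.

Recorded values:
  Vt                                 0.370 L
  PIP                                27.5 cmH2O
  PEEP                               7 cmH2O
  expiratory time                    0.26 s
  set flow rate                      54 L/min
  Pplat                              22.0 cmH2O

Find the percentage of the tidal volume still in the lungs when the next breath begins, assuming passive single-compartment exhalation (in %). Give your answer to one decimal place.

17.8

Flow: 54 L/min ÷ 60 = 0.9 L/s.
R = (PIP − Pplat)/V̇ = (27.5 − 22.0) / 0.9 = 5.5/0.9 = 6.111 cmH2O·s/L.
C = Vt/(Pplat − PEEP) = 370.0 / (22.0 − 7) = 370.0/15.0 = 24.667 mL/cmH2O.
τ = R × C = 6.111 × 0.02467 L/cmH2O = 0.1508 s.
Fraction remaining at end-expiration = e^(−Te/τ) = e^(−0.26/0.1508) = 0.1783 → 17.83%.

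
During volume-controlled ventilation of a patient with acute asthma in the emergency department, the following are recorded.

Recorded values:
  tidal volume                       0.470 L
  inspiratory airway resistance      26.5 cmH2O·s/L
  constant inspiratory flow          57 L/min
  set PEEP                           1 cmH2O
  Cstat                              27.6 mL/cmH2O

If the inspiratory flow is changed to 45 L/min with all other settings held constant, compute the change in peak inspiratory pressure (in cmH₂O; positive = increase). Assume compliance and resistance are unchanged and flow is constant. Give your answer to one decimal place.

-5.3

Flow: 57 L/min ÷ 60 = 0.95 L/s.
New flow: 45 L/min ÷ 60 = 0.75 L/s.
PIP = Vt/C + R·V̇ + PEEP (constant-flow equation of motion).
Only the resistive term changes: ΔPIP = R × ΔV̇ = 26.5 × (0.75 − 0.95) = 26.5 × -0.2 = -5.3 cmH2O.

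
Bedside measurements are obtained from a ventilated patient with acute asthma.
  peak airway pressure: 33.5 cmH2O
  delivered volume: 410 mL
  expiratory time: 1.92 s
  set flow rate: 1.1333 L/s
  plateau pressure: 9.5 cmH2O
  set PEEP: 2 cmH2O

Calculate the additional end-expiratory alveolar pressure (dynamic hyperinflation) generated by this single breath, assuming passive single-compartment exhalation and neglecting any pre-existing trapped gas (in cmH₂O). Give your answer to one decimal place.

R = (PIP − Pplat)/V̇ = (33.5 − 9.5) / 1.1333 = 24.0/1.1333 = 21.177 cmH2O·s/L.
C = Vt/(Pplat − PEEP) = 410.0 / (9.5 − 2) = 410.0/7.5 = 54.667 mL/cmH2O.
τ = R × C = 21.177 × 0.05467 L/cmH2O = 1.158 s.
Fraction remaining = e^(−Te/τ) = e^(−1.92/1.158) = 0.1905; trapped volume = 410.0 × 0.1905 = 78.105 mL.
Additional alveolar pressure from trapping ≈ V_trapped / C = 78.105 / 54.667 = 1.429 cmH2O.

1.4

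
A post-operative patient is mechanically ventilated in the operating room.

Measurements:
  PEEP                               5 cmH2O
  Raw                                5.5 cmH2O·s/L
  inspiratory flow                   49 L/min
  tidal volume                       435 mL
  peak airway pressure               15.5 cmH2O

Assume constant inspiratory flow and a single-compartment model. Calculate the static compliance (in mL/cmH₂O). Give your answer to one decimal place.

Flow: 49 L/min ÷ 60 = 0.8167 L/s.
Equation of motion (constant flow): PIP = Vt/C + R·V̇ + PEEP.
Vt/C = PIP − R·V̇ − PEEP = 15.5 − 5.5×0.8167 − 5 = 15.5 − 4.492 − 5 = 6.008 cmH2O.
C = Vt / 6.008 = 435 / 6.008 = 72.403 mL/cmH2O.

72.4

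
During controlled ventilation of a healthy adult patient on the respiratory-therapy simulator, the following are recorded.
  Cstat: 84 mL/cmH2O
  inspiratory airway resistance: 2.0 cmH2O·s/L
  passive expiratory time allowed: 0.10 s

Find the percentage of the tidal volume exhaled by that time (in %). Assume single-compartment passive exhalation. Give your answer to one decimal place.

τ = R × C = 2.0 × 84 mL/cmH2O = 2.0 × 0.084 L/cmH2O = 0.168 s.
Passive exhalation: V(t)/V₀ = e^(−t/τ) = e^(−0.10/0.168) = 0.5514.
Fraction exhaled = 1 − 0.5514 = 0.4486 → 44.86%.

44.9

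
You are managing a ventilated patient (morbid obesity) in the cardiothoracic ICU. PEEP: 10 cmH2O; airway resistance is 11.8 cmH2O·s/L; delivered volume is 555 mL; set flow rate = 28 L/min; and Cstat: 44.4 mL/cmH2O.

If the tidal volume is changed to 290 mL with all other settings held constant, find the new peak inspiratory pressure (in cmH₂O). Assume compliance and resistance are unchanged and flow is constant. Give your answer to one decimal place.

Flow: 28 L/min ÷ 60 = 0.4667 L/s.
PIP = Vt/C + R·V̇ + PEEP (constant-flow equation of motion).
Only the elastic term changes: ΔPIP = ΔVt / C = (290 − 555) / 44.4 = -5.968 cmH2O.
Original PIP = 555/44.4 + 11.8×0.4667 + 10 = 28.007 cmH2O; new PIP = 28.007 + (-5.968) = 22.039 cmH2O.

22.0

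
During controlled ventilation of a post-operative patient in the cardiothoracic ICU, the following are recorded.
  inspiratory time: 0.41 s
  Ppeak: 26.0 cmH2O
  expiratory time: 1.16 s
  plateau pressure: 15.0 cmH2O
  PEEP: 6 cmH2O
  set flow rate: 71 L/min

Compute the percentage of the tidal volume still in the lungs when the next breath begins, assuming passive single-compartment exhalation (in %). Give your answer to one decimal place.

9.9

Flow: 71 L/min ÷ 60 = 1.1833 L/s.
Vt = flow × Ti = 1.1833 L/s × 0.41 s × 1000 mL/L = 485.15 mL.
R = (PIP − Pplat)/V̇ = (26.0 − 15.0) / 1.1833 = 11.0/1.1833 = 9.296 cmH2O·s/L.
C = Vt/(Pplat − PEEP) = 485.15 / (15.0 − 6) = 485.15/9.0 = 53.906 mL/cmH2O.
τ = R × C = 9.296 × 0.05391 L/cmH2O = 0.5011 s.
Fraction remaining at end-expiration = e^(−Te/τ) = e^(−1.16/0.5011) = 0.09878 → 9.878%.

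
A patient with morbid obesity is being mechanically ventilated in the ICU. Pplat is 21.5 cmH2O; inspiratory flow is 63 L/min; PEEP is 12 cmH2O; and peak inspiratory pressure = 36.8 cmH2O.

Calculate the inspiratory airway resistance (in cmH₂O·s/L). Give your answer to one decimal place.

Flow: 63 L/min ÷ 60 = 1.05 L/s.
Raw = (PIP − Pplat) / flow = (36.8 − 21.5) / 1.05 = 15.3 / 1.05 = 14.571 cmH2O·s/L.

14.6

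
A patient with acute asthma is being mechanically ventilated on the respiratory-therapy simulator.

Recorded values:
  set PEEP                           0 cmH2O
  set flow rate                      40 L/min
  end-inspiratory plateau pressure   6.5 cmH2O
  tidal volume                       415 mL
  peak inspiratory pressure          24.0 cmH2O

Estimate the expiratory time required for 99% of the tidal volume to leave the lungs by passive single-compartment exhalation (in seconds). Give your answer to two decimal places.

7.72

Flow: 40 L/min ÷ 60 = 0.6667 L/s.
R = (PIP − Pplat)/V̇ = (24.0 − 6.5) / 0.6667 = 17.5/0.6667 = 26.249 cmH2O·s/L.
C = Vt/(Pplat − PEEP) = 415.0 / (6.5 − 0) = 415.0/6.5 = 63.846 mL/cmH2O.
τ = R × C = 26.249 × 0.06385 L/cmH2O = 1.676 s.
t = −τ·ln(1 − 0.99) = −1.676·ln(0.01) = 7.718 s.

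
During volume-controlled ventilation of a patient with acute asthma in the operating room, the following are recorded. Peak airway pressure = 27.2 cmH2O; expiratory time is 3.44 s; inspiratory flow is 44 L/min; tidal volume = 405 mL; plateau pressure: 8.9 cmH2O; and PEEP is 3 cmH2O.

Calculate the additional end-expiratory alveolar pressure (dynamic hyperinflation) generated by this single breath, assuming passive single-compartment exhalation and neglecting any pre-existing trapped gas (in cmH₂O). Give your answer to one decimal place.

Flow: 44 L/min ÷ 60 = 0.7333 L/s.
R = (PIP − Pplat)/V̇ = (27.2 − 8.9) / 0.7333 = 18.3/0.7333 = 24.956 cmH2O·s/L.
C = Vt/(Pplat − PEEP) = 405.0 / (8.9 − 3) = 405.0/5.9 = 68.644 mL/cmH2O.
τ = R × C = 24.956 × 0.06864 L/cmH2O = 1.713 s.
Fraction remaining = e^(−Te/τ) = e^(−3.44/1.713) = 0.1342; trapped volume = 405.0 × 0.1342 = 54.351 mL.
Additional alveolar pressure from trapping ≈ V_trapped / C = 54.351 / 68.644 = 0.7918 cmH2O.

0.8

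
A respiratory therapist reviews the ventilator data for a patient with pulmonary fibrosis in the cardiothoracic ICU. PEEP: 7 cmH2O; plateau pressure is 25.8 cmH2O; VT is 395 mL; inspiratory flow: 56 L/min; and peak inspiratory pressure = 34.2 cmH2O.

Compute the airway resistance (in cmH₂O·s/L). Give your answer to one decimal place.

9.0

Flow: 56 L/min ÷ 60 = 0.9333 L/s.
Raw = (PIP − Pplat) / flow = (34.2 − 25.8) / 0.9333 = 8.4 / 0.9333 = 9.0 cmH2O·s/L.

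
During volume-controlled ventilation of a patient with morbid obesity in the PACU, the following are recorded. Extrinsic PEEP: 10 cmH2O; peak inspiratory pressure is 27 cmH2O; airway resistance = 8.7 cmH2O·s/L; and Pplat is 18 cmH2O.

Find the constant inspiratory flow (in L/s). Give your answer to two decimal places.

flow = (PIP − Pplat) / Raw = 9.0 / 8.7 = 1.034 L/s.

1.03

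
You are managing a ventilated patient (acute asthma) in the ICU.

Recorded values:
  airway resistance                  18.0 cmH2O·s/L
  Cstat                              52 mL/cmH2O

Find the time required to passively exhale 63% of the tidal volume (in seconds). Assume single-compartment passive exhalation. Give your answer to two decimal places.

0.93

τ = R × C = 18.0 × 52 mL/cmH2O = 18.0 × 0.052 L/cmH2O = 0.936 s.
Exhaled fraction f = 1 − e^(−t/τ) → t = −τ·ln(1 − f) = −0.936·ln(0.37) = 0.9306 s.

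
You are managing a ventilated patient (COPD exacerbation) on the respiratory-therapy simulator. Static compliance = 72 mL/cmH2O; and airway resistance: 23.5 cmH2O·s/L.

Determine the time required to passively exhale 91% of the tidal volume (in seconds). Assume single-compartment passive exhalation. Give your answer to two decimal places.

4.07

τ = R × C = 23.5 × 72 mL/cmH2O = 23.5 × 0.072 L/cmH2O = 1.692 s.
Exhaled fraction f = 1 − e^(−t/τ) → t = −τ·ln(1 − f) = −1.692·ln(0.09) = 4.074 s.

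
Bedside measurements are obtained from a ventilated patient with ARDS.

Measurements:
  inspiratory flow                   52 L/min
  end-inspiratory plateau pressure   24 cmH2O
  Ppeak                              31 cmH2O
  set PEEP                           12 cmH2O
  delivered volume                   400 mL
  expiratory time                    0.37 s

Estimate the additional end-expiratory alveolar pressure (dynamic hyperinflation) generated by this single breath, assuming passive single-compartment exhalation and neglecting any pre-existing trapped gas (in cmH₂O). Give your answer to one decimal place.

Flow: 52 L/min ÷ 60 = 0.8667 L/s.
R = (PIP − Pplat)/V̇ = (31 − 24) / 0.8667 = 7.0/0.8667 = 8.077 cmH2O·s/L.
C = Vt/(Pplat − PEEP) = 400.0 / (24 − 12) = 400.0/12.0 = 33.333 mL/cmH2O.
τ = R × C = 8.077 × 0.03333 L/cmH2O = 0.2692 s.
Fraction remaining = e^(−Te/τ) = e^(−0.37/0.2692) = 0.253; trapped volume = 400.0 × 0.253 = 101.2 mL.
Additional alveolar pressure from trapping ≈ V_trapped / C = 101.2 / 33.333 = 3.036 cmH2O.

3.0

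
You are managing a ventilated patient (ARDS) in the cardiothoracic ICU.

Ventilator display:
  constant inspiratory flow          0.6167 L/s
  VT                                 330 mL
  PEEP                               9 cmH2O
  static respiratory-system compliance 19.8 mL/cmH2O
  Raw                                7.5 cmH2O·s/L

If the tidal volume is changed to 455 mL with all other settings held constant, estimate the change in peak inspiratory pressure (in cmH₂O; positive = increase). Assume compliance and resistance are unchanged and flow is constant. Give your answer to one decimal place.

PIP = Vt/C + R·V̇ + PEEP (constant-flow equation of motion).
Only the elastic term changes: ΔPIP = ΔVt / C = (455 − 330) / 19.8 = 6.313 cmH2O.

6.3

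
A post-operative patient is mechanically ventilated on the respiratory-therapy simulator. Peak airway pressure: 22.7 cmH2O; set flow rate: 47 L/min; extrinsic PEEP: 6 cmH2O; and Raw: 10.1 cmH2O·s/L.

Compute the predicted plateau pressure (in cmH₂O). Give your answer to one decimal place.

Flow: 47 L/min ÷ 60 = 0.7833 L/s.
Pplat = PIP − Raw × flow = 22.7 − 10.1 × 0.7833 = 22.7 − 7.911 = 14.789 cmH2O.

14.8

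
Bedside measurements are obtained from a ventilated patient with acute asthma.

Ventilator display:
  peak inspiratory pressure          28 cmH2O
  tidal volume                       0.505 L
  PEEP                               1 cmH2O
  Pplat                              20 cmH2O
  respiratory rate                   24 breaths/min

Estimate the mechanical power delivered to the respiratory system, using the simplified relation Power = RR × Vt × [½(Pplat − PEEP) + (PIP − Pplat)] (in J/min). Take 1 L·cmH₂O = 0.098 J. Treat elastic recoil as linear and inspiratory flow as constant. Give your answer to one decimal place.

20.8

Per-breath work = Vt × [½(Pplat−PEEP) + (PIP−Pplat)] = 0.505 × [0.5×19.0 + 8.0] = 0.505 × 17.5 = 8.838 L·cmH2O.
Power = 24 × 8.838 = 212.11 L·cmH2O/min.
× 0.098 J/(L·cmH2O) → 20.787 J/min.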